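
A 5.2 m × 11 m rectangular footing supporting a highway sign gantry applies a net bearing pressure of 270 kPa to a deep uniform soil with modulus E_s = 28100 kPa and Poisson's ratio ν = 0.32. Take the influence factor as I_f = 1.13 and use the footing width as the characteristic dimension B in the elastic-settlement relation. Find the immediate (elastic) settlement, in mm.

S_e ≈ 50.7 mm

Immediate (elastic) settlement: S_e = q·B·(1−ν²)/E_s · I_f.
S_e = 270 × 5.2 × (1 − 0.32²) / 28100 × 1.13
    = 270 × 5.2 × 0.8976 / 28100 × 1.13
    = 0.05068 m = 50.68 mm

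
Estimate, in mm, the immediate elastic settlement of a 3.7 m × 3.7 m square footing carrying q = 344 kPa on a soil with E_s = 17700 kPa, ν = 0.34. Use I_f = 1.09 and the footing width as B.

Immediate (elastic) settlement: S_e = q·B·(1−ν²)/E_s · I_f.
S_e = 344 × 3.7 × (1 − 0.34²) / 17700 × 1.09
    = 344 × 3.7 × 0.8844 / 17700 × 1.09
    = 0.06932 m = 69.32 mm

S_e ≈ 69.3 mm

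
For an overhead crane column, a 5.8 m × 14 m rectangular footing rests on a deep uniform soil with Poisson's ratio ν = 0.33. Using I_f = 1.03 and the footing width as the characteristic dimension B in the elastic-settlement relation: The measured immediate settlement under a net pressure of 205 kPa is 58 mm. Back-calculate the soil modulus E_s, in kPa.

E_s ≈ 18800 kPa

S_e = q·B·(1−ν²)/E_s · I_f  ⇒  E_s = q·B·(1−ν²)·I_f / S_e.
E_s = 205 × 5.8 × 0.8911 × 1.03 / 0.058 = 18820 kPa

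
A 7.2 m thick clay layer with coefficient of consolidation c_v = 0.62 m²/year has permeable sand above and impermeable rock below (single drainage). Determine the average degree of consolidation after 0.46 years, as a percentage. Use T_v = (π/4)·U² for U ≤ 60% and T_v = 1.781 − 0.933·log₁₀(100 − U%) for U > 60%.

Drainage path length: H_d = H = 7.2 m (single drainage).
T_v = c_v·t/H_d² = 0.62×0.46/7.2² = 0.0055015.
T_v = 0.0055015 corresponds to the U ≤ 60% branch:
U = √(4T_v/π) = 0.08369

U ≈ 8.37 %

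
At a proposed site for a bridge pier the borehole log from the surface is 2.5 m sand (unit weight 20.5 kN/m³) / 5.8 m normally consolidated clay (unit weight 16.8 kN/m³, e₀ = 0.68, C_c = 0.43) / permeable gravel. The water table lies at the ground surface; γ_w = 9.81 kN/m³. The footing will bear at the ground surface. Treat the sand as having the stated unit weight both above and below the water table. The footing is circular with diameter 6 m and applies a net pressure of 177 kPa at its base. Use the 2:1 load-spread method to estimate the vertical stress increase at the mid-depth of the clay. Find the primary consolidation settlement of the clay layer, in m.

S_c ≈ 0.461 m

Mid-depth of clay below the ground surface: z = 2.5 + 5.8/2 = 5.4 m.
Total vertical stress at mid-clay: σ_v = 20.5×2.5 + 16.8×2.9 = 99.97 kPa.
Pore pressure: u = 9.81×(5.4 − 0) = 52.974 kPa.
Initial effective stress: σ'_0 = σ_v − u = 99.97 − 52.974 = 46.996 kPa.
Stress increase at mid-clay by the 2:1 spreading method:
Δσ ≈ qD²/(D+z)² = 177×6²/(6+5.4)² = 49.03 kPa
Final effective stress: σ'_f = σ'_0 + Δσ = 46.996 + 49.03 = 96.026 kPa.
Normally consolidated clay, so the full stress increment lies on the virgin compression line:
S_c = C_c·H/(1+e₀)·log₁₀(σ'_f/σ'_0) = 0.43×5.8/(1+0.68)×log₁₀(96.026/46.996)
    = 1.4845 × 0.31033 = 0.4607 m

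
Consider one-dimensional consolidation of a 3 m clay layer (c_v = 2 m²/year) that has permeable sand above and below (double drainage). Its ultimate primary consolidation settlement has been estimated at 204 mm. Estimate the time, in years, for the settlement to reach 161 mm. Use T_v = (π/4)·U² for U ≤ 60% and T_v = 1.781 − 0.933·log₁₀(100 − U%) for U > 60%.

Drainage path length: H_d = H/2 = 1.5 m (double drainage).
U = S(t)/S_ult = 161/204 = 0.7892.
U > 60%: T_v = 1.781 − 0.933·log₁₀(100 − 78.922) = 0.54586.
t = T_v·H_d²/c_v = 0.54586×1.5²/2 = 0.6141 years.

t ≈ 0.614 years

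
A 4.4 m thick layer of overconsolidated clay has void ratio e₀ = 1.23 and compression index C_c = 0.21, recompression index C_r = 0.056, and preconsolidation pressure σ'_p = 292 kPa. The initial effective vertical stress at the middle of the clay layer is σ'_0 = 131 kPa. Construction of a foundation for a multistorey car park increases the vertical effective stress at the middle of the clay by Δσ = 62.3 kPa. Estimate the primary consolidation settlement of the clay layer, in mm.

S_c ≈ 18.7 mm

Final effective stress: σ'_f = 131 + 62.3 = 193.3 kPa.
σ'_f = 193.3 ≤ σ'_p = 292 kPa, so the clay remains overconsolidated and only the recompression index applies:
S_c = C_r·H/(1+e₀)·log₁₀(σ'_f/σ'_0) = 0.056×4.4/2.23×log₁₀(193.3/131)
    = 0.11049 × 0.16896 = 0.01867 m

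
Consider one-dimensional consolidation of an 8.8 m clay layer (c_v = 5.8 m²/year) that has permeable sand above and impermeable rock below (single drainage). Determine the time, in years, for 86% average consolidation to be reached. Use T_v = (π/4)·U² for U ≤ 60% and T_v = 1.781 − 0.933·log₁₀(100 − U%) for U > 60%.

t ≈ 9.5 years

Drainage path length: H_d = H = 8.8 m (single drainage).
U > 60%: T_v = 1.781 − 0.933·log₁₀(100 − 86) = 0.71166.
t = T_v·H_d²/c_v = 0.71166×8.8²/5.8 = 9.502 years.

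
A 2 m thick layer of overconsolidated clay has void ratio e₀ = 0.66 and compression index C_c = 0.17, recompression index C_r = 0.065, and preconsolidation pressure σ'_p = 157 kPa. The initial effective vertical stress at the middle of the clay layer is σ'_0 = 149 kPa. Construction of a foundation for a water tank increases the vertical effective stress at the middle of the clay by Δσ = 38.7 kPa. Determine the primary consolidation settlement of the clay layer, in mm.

S_c ≈ 17.7 mm

Final effective stress: σ'_f = 149 + 38.7 = 187.7 kPa.
σ'_f = 187.7 > σ'_p = 157 kPa, so the stress path crosses the preconsolidation pressure — recompression up to σ'_p, then virgin compression beyond:
S_c = H/(1+e₀)·[C_r·log₁₀(σ'_p/σ'_0) + C_c·log₁₀(σ'_f/σ'_p)]
    = 2/1.66 × [0.065×log₁₀(157/149) + 0.17×log₁₀(187.7/157)]
    = 1.2048 × [0.0014764 + 0.013186] = 0.01767 m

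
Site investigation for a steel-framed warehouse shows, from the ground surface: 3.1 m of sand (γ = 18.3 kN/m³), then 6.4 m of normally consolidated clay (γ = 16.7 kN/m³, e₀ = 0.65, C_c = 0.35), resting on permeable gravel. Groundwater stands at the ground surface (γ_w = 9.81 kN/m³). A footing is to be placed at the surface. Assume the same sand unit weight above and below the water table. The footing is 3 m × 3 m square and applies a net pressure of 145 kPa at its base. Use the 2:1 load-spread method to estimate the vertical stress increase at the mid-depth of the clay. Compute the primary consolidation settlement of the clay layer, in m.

S_c ≈ 0.16 m

Mid-depth of clay below the ground surface: z = 3.1 + 6.4/2 = 6.3 m.
Total vertical stress at mid-clay: σ_v = 18.3×3.1 + 16.7×3.2 = 110.17 kPa.
Pore pressure: u = 9.81×(6.3 − 0) = 61.803 kPa.
Initial effective stress: σ'_0 = σ_v − u = 110.17 − 61.803 = 48.367 kPa.
Stress increase at mid-clay by the 2:1 spreading method:
Δσ = qBL/((B+z)(L+z)) = 145×3×3/((3+6.3)(3+6.3)) = 15.088 kPa
Final effective stress: σ'_f = σ'_0 + Δσ = 48.367 + 15.088 = 63.455 kPa.
Normally consolidated clay, so the full stress increment lies on the virgin compression line:
S_c = C_c·H/(1+e₀)·log₁₀(σ'_f/σ'_0) = 0.35×6.4/(1+0.65)×log₁₀(63.455/48.367)
    = 1.3576 × 0.11792 = 0.1601 m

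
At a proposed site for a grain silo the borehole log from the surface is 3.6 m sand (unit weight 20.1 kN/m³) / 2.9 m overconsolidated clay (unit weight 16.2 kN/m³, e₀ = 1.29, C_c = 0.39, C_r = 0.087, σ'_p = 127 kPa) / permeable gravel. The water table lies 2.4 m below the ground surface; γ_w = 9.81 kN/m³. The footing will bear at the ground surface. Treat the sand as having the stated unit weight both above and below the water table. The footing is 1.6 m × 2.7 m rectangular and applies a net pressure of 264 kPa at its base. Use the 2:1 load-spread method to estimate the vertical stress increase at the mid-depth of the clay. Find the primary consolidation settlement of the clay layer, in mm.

Mid-depth of clay below the ground surface: z = 3.6 + 2.9/2 = 5.05 m.
Total vertical stress at mid-clay: σ_v = 20.1×3.6 + 16.2×1.45 = 95.85 kPa.
Pore pressure: u = 9.81×(5.05 − 2.4) = 25.997 kPa.
Initial effective stress: σ'_0 = σ_v − u = 95.85 − 25.997 = 69.853 kPa.
Stress increase at mid-clay by the 2:1 spreading method:
Δσ = qBL/((B+z)(L+z)) = 264×1.6×2.7/((1.6+5.05)(2.7+5.05)) = 22.129 kPa
Final effective stress: σ'_f = 69.853 + 22.129 = 91.982 kPa.
σ'_f = 91.982 ≤ σ'_p = 127 kPa, so the clay remains overconsolidated and only the recompression index applies:
S_c = C_r·H/(1+e₀)·log₁₀(σ'_f/σ'_0) = 0.087×2.9/2.29×log₁₀(91.982/69.853)
    = 0.11018 × 0.11952 = 0.01317 m

S_c ≈ 13.2 mm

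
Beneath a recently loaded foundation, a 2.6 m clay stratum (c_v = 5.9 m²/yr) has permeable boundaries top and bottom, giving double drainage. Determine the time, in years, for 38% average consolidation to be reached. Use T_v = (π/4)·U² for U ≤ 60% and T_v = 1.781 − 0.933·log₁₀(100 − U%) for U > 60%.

t ≈ 0.0325 years

Drainage path length: H_d = H/2 = 1.3 m (double drainage).
U ≤ 60%: T_v = (π/4)·U² = (π/4)×0.38² = 0.11341.
t = T_v·H_d²/c_v = 0.11341×1.3²/5.9 = 0.03249 years.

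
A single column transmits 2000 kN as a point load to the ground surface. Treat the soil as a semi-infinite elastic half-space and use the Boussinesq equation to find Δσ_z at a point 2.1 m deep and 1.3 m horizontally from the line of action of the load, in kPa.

Δσ_z ≈ 96.2 kPa

Boussinesq vertical stress below a point load on an elastic half-space:
Δσ_z = 3P/(2πz²) · [1 + (r/z)²]^(−5/2)
r/z = 1.3/2.1 = 0.61905; [1+(r/z)²]^(−5/2) = 0.4444.
Δσ_z = 3×2000/(2π×2.1²) × 0.4444 = 216.54 × 0.4444 = 96.23 kPa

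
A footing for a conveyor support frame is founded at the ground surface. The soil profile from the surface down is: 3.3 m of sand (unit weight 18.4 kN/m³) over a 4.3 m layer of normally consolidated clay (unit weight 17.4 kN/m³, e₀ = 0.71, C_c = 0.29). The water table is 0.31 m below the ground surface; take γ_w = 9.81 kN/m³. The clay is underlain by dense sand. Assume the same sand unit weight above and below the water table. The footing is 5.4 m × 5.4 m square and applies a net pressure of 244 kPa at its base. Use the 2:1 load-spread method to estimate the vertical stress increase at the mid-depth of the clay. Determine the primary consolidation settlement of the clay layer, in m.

Mid-depth of clay below the ground surface: z = 3.3 + 4.3/2 = 5.45 m.
Total vertical stress at mid-clay: σ_v = 18.4×3.3 + 17.4×2.15 = 98.13 kPa.
Pore pressure: u = 9.81×(5.45 − 0.31) = 50.423 kPa.
Initial effective stress: σ'_0 = σ_v − u = 98.13 − 50.423 = 47.707 kPa.
Stress increase at mid-clay by the 2:1 spreading method:
Δσ = qBL/((B+z)(L+z)) = 244×5.4×5.4/((5.4+5.45)(5.4+5.45)) = 60.439 kPa
Final effective stress: σ'_f = σ'_0 + Δσ = 47.707 + 60.439 = 108.15 kPa.
Normally consolidated clay, so the full stress increment lies on the virgin compression line:
S_c = C_c·H/(1+e₀)·log₁₀(σ'_f/σ'_0) = 0.29×4.3/(1+0.71)×log₁₀(108.15/47.707)
    = 0.72924 × 0.35544 = 0.2592 m

S_c ≈ 0.259 m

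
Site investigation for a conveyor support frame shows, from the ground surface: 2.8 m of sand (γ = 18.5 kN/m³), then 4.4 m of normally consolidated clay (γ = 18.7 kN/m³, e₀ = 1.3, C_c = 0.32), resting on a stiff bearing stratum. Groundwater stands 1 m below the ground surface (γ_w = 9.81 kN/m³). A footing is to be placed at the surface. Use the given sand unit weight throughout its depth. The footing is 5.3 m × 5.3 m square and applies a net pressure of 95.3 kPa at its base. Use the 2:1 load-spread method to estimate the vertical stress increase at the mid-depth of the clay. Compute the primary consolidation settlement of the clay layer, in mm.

Mid-depth of clay below the ground surface: z = 2.8 + 4.4/2 = 5 m.
Total vertical stress at mid-clay: σ_v = 18.5×2.8 + 18.7×2.2 = 92.94 kPa.
Pore pressure: u = 9.81×(5 − 1) = 39.24 kPa.
Initial effective stress: σ'_0 = σ_v − u = 92.94 − 39.24 = 53.7 kPa.
Stress increase at mid-clay by the 2:1 spreading method:
Δσ = qBL/((B+z)(L+z)) = 95.3×5.3×5.3/((5.3+5)(5.3+5)) = 25.233 kPa
Final effective stress: σ'_f = σ'_0 + Δσ = 53.7 + 25.233 = 78.933 kPa.
Normally consolidated clay, so the full stress increment lies on the virgin compression line:
S_c = C_c·H/(1+e₀)·log₁₀(σ'_f/σ'_0) = 0.32×4.4/(1+1.3)×log₁₀(78.933/53.7)
    = 0.61217 × 0.16728 = 0.1024 m

S_c ≈ 102 mm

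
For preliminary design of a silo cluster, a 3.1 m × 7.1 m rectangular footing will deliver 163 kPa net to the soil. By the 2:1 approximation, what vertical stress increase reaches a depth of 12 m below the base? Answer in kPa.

By the 2:1 method the load spreads at 1 horizontal : 2 vertical, so at depth z the loaded area has grown by z in each plan dimension:
Δσ = qBL/((B+z)(L+z)) = 163×3.1×7.1/((3.1+12)(7.1+12)) = 12.439 kPa

Δσ_z ≈ 12.4 kPa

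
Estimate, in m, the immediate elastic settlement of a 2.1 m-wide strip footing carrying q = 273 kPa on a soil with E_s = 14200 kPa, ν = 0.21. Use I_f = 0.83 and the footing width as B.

Immediate (elastic) settlement: S_e = q·B·(1−ν²)/E_s · I_f.
S_e = 273 × 2.1 × (1 − 0.21²) / 14200 × 0.83
    = 273 × 2.1 × 0.9559 / 14200 × 0.83
    = 0.03203 m

S_e ≈ 0.032 m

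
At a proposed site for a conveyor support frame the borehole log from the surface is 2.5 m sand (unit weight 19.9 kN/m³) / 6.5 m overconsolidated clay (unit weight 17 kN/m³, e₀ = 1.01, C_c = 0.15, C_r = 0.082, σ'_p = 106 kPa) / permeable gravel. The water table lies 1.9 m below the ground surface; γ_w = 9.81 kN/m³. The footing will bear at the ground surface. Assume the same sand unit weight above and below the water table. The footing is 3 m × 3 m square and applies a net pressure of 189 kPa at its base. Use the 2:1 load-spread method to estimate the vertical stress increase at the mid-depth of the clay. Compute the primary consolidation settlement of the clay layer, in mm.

Mid-depth of clay below the ground surface: z = 2.5 + 6.5/2 = 5.75 m.
Total vertical stress at mid-clay: σ_v = 19.9×2.5 + 17×3.25 = 105 kPa.
Pore pressure: u = 9.81×(5.75 − 1.9) = 37.769 kPa.
Initial effective stress: σ'_0 = σ_v − u = 105 − 37.769 = 67.231 kPa.
Stress increase at mid-clay by the 2:1 spreading method:
Δσ = qBL/((B+z)(L+z)) = 189×3×3/((3+5.75)(3+5.75)) = 22.217 kPa
Final effective stress: σ'_f = 67.231 + 22.217 = 89.448 kPa.
σ'_f = 89.448 ≤ σ'_p = 106 kPa, so the clay remains overconsolidated and only the recompression index applies:
S_c = C_r·H/(1+e₀)·log₁₀(σ'_f/σ'_0) = 0.082×6.5/2.01×log₁₀(89.448/67.231)
    = 0.26517 × 0.124 = 0.03288 m

S_c ≈ 32.9 mm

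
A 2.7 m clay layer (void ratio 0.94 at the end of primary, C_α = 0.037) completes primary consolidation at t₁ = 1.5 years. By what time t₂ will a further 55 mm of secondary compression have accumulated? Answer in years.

t₂ ≈ 17.5 years

S_s = C_α·H/(1+e_p)·log₁₀(t₂/t₁) ⇒ log₁₀(t₂/t₁) = S_s·(1+e_p)/(C_α·H).
log₁₀(t₂/t₁) = 0.055 × (1+0.94) / (0.037×2.7) = 1.068
t₂ = t₁ × 10^1.068 = 1.5 × 11.7 = 17.55 years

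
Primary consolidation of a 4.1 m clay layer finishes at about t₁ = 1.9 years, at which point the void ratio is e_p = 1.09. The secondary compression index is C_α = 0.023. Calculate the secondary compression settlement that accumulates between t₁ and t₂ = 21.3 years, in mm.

S_s ≈ 47.4 mm

Secondary compression: S_s = C_α·H/(1+e_p)·log₁₀(t₂/t₁)
S_s = 0.023×4.1/(1+1.09)×log₁₀(21.3/1.9)
    = 0.04512 × 1.05 = 0.04736 m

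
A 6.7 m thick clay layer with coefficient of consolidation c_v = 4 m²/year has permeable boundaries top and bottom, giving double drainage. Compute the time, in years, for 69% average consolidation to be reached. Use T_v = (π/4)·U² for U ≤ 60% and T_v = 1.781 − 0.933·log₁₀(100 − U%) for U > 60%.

t ≈ 1.09 years

Drainage path length: H_d = H/2 = 3.35 m (double drainage).
U > 60%: T_v = 1.781 − 0.933·log₁₀(100 − 69) = 0.38956.
t = T_v·H_d²/c_v = 0.38956×3.35²/4 = 1.093 years.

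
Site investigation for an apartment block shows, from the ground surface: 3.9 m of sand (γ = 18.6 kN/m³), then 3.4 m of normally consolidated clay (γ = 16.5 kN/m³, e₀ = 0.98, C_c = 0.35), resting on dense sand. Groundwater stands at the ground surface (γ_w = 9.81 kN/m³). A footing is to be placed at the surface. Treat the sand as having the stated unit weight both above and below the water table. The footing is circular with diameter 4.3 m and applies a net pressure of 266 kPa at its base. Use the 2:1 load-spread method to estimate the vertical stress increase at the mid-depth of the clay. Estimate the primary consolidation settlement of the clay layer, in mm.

Mid-depth of clay below the ground surface: z = 3.9 + 3.4/2 = 5.6 m.
Total vertical stress at mid-clay: σ_v = 18.6×3.9 + 16.5×1.7 = 100.59 kPa.
Pore pressure: u = 9.81×(5.6 − 0) = 54.936 kPa.
Initial effective stress: σ'_0 = σ_v − u = 100.59 − 54.936 = 45.654 kPa.
Stress increase at mid-clay by the 2:1 spreading method:
Δσ ≈ qD²/(D+z)² = 266×4.3²/(4.3+5.6)² = 50.182 kPa
Final effective stress: σ'_f = σ'_0 + Δσ = 45.654 + 50.182 = 95.836 kPa.
Normally consolidated clay, so the full stress increment lies on the virgin compression line:
S_c = C_c·H/(1+e₀)·log₁₀(σ'_f/σ'_0) = 0.35×3.4/(1+0.98)×log₁₀(95.836/45.654)
    = 0.60101 × 0.32205 = 0.1936 m

S_c ≈ 194 mm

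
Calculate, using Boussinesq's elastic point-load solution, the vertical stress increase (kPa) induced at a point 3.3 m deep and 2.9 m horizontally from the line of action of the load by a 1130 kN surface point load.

Boussinesq vertical stress below a point load on an elastic half-space:
Δσ_z = 3P/(2πz²) · [1 + (r/z)²]^(−5/2)
r/z = 2.9/3.3 = 0.87879; [1+(r/z)²]^(−5/2) = 0.23915.
Δσ_z = 3×1130/(2π×3.3²) × 0.23915 = 49.544 × 0.23915 = 11.85 kPa

Δσ_z ≈ 11.8 kPa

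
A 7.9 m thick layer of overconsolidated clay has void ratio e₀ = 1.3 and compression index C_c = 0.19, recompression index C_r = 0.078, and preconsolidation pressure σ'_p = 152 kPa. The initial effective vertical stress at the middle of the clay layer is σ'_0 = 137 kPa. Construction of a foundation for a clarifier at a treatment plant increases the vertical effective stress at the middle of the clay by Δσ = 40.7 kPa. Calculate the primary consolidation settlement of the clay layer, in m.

Final effective stress: σ'_f = 137 + 40.7 = 177.7 kPa.
σ'_f = 177.7 > σ'_p = 152 kPa, so the stress path crosses the preconsolidation pressure — recompression up to σ'_p, then virgin compression beyond:
S_c = H/(1+e₀)·[C_r·log₁₀(σ'_p/σ'_0) + C_c·log₁₀(σ'_f/σ'_p)]
    = 7.9/2.3 × [0.078×log₁₀(152/137) + 0.19×log₁₀(177.7/152)]
    = 3.4348 × [0.0035196 + 0.01289] = 0.05636 m

S_c ≈ 0.0564 m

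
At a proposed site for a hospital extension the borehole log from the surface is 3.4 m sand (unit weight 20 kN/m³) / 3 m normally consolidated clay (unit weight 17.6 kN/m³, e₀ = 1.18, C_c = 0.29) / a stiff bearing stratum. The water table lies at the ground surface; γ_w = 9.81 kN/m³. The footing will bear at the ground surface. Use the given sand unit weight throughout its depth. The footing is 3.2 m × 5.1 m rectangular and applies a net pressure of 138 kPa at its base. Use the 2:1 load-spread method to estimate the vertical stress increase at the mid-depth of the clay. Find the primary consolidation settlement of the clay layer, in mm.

Mid-depth of clay below the ground surface: z = 3.4 + 3/2 = 4.9 m.
Total vertical stress at mid-clay: σ_v = 20×3.4 + 17.6×1.5 = 94.4 kPa.
Pore pressure: u = 9.81×(4.9 − 0) = 48.069 kPa.
Initial effective stress: σ'_0 = σ_v − u = 94.4 − 48.069 = 46.331 kPa.
Stress increase at mid-clay by the 2:1 spreading method:
Δσ = qBL/((B+z)(L+z)) = 138×3.2×5.1/((3.2+4.9)(5.1+4.9)) = 27.804 kPa
Final effective stress: σ'_f = σ'_0 + Δσ = 46.331 + 27.804 = 74.135 kPa.
Normally consolidated clay, so the full stress increment lies on the virgin compression line:
S_c = C_c·H/(1+e₀)·log₁₀(σ'_f/σ'_0) = 0.29×3/(1+1.18)×log₁₀(74.135/46.331)
    = 0.39908 × 0.20415 = 0.08147 m

S_c ≈ 81.5 mm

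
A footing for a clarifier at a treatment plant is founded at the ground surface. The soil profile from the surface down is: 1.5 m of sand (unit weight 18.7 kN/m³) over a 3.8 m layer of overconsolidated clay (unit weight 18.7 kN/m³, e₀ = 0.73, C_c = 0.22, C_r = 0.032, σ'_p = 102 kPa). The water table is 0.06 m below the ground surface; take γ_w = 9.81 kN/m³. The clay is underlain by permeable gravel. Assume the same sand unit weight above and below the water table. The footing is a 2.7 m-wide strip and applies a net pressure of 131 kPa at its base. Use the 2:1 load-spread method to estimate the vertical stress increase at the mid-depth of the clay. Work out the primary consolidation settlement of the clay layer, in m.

Mid-depth of clay below the ground surface: z = 1.5 + 3.8/2 = 3.4 m.
Total vertical stress at mid-clay: σ_v = 18.7×1.5 + 18.7×1.9 = 63.58 kPa.
Pore pressure: u = 9.81×(3.4 − 0.06) = 32.765 kPa.
Initial effective stress: σ'_0 = σ_v − u = 63.58 − 32.765 = 30.815 kPa.
Stress increase at mid-clay by the 2:1 spreading method:
Δσ = qB/(B+z) = 131×2.7/(2.7+3.4) = 57.984 kPa
Final effective stress: σ'_f = 30.815 + 57.984 = 88.799 kPa.
σ'_f = 88.799 ≤ σ'_p = 102 kPa, so the clay remains overconsolidated and only the recompression index applies:
S_c = C_r·H/(1+e₀)·log₁₀(σ'_f/σ'_0) = 0.032×3.8/1.73×log₁₀(88.799/30.815)
    = 0.070288 × 0.45965 = 0.03231 m

S_c ≈ 0.0323 m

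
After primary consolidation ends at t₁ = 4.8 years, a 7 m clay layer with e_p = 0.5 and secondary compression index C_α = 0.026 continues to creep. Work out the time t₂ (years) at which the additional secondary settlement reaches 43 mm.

t₂ ≈ 10.9 years

S_s = C_α·H/(1+e_p)·log₁₀(t₂/t₁) ⇒ log₁₀(t₂/t₁) = S_s·(1+e_p)/(C_α·H).
log₁₀(t₂/t₁) = 0.043 × (1+0.5) / (0.026×7) = 0.3544
t₂ = t₁ × 10^0.3544 = 4.8 × 2.261 = 10.86 years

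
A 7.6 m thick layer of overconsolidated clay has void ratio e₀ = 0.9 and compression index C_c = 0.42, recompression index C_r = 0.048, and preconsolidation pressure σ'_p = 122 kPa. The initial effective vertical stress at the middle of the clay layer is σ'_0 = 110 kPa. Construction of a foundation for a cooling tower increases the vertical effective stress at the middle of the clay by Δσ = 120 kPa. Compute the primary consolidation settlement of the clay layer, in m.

S_c ≈ 0.471 m

Final effective stress: σ'_f = 110 + 120 = 230 kPa.
σ'_f = 230 > σ'_p = 122 kPa, so the stress path crosses the preconsolidation pressure — recompression up to σ'_p, then virgin compression beyond:
S_c = H/(1+e₀)·[C_r·log₁₀(σ'_p/σ'_0) + C_c·log₁₀(σ'_f/σ'_p)]
    = 7.6/1.9 × [0.048×log₁₀(122/110) + 0.42×log₁₀(230/122)]
    = 4 × [0.0021584 + 0.11565] = 0.4712 m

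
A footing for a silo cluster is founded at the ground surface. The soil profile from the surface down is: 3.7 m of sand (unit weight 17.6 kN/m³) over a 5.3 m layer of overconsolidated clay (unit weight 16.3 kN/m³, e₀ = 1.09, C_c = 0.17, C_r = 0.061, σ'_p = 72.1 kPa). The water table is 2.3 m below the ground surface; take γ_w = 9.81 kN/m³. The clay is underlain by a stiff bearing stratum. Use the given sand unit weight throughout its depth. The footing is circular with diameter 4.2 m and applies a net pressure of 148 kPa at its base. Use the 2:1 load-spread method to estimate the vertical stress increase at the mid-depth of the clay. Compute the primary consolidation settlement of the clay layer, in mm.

S_c ≈ 49.1 mm

Mid-depth of clay below the ground surface: z = 3.7 + 5.3/2 = 6.35 m.
Total vertical stress at mid-clay: σ_v = 17.6×3.7 + 16.3×2.65 = 108.31 kPa.
Pore pressure: u = 9.81×(6.35 − 2.3) = 39.73 kPa.
Initial effective stress: σ'_0 = σ_v − u = 108.31 − 39.73 = 68.58 kPa.
Stress increase at mid-clay by the 2:1 spreading method:
Δσ ≈ qD²/(D+z)² = 148×4.2²/(4.2+6.35)² = 23.456 kPa
Final effective stress: σ'_f = 68.58 + 23.456 = 92.036 kPa.
σ'_f = 92.036 > σ'_p = 72.1 kPa, so the stress path crosses the preconsolidation pressure — recompression up to σ'_p, then virgin compression beyond:
S_c = H/(1+e₀)·[C_r·log₁₀(σ'_p/σ'_0) + C_c·log₁₀(σ'_f/σ'_p)]
    = 5.3/2.09 × [0.061×log₁₀(72.1/68.58) + 0.17×log₁₀(92.036/72.1)]
    = 2.5359 × [0.001326 + 0.018024] = 0.04907 m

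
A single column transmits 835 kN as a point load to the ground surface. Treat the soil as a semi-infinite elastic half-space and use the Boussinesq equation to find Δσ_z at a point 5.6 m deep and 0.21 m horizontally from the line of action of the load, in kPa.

Boussinesq vertical stress below a point load on an elastic half-space:
Δσ_z = 3P/(2πz²) · [1 + (r/z)²]^(−5/2)
r/z = 0.21/5.6 = 0.0375; [1+(r/z)²]^(−5/2) = 0.99649.
Δσ_z = 3×835/(2π×5.6²) × 0.99649 = 12.713 × 0.99649 = 12.67 kPa

Δσ_z ≈ 12.7 kPa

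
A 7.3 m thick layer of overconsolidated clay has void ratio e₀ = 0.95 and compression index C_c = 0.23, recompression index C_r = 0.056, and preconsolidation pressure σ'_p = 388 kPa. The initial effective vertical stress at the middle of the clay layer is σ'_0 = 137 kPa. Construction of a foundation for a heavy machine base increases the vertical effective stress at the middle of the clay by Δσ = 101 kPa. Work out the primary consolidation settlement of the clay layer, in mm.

S_c ≈ 50.3 mm

Final effective stress: σ'_f = 137 + 101 = 238 kPa.
σ'_f = 238 ≤ σ'_p = 388 kPa, so the clay remains overconsolidated and only the recompression index applies:
S_c = C_r·H/(1+e₀)·log₁₀(σ'_f/σ'_0) = 0.056×7.3/1.95×log₁₀(238/137)
    = 0.20964 × 0.23986 = 0.05028 m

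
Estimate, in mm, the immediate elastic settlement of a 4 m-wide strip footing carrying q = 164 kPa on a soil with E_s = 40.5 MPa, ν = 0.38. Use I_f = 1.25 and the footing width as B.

S_e ≈ 17.3 mm

Immediate (elastic) settlement: S_e = q·B·(1−ν²)/E_s · I_f.
E_s = 40.5 MPa = 40500 kPa.
S_e = 164 × 4 × (1 − 0.38²) / 40500 × 1.25
    = 164 × 4 × 0.8556 / 40500 × 1.25
    = 0.01732 m = 17.32 mm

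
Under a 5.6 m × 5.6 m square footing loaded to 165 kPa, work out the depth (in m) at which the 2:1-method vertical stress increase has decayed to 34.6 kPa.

2:1 spreading — at depth z the loaded area has grown by z in each plan dimension:
qB²/(B+z)² = Δσ_z ⇒ z = B(√(q/Δσ_z) − 1) = 5.6×(√(165/34.6) − 1) = 6.629 m

z ≈ 6.63 m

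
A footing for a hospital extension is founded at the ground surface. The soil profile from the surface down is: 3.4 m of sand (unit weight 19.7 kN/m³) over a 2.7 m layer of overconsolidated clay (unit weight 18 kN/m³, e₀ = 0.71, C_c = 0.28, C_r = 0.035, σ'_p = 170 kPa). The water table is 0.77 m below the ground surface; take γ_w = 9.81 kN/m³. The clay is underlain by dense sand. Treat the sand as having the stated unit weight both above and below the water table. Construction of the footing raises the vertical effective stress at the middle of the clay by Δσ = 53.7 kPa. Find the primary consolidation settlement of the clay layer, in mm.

Mid-depth of clay below the ground surface: z = 3.4 + 2.7/2 = 4.75 m.
Total vertical stress at mid-clay: σ_v = 19.7×3.4 + 18×1.35 = 91.28 kPa.
Pore pressure: u = 9.81×(4.75 − 0.77) = 39.044 kPa.
Initial effective stress: σ'_0 = σ_v − u = 91.28 − 39.044 = 52.236 kPa.
Final effective stress: σ'_f = 52.236 + 53.7 = 105.94 kPa.
σ'_f = 105.94 ≤ σ'_p = 170 kPa, so the clay remains overconsolidated and only the recompression index applies:
S_c = C_r·H/(1+e₀)·log₁₀(σ'_f/σ'_0) = 0.035×2.7/1.71×log₁₀(105.94/52.236)
    = 0.055262 × 0.30709 = 0.01697 m

S_c ≈ 17 mm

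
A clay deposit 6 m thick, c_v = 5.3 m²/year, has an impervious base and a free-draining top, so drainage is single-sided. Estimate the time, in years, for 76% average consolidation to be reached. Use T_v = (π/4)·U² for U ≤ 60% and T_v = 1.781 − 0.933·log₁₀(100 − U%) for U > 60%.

t ≈ 3.35 years

Drainage path length: H_d = H = 6 m (single drainage).
U > 60%: T_v = 1.781 − 0.933·log₁₀(100 − 76) = 0.49326.
t = T_v·H_d²/c_v = 0.49326×6²/5.3 = 3.35 years.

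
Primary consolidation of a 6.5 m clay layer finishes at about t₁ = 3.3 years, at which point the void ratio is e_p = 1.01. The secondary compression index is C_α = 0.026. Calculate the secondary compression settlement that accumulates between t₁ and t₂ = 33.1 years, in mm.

S_s ≈ 84.2 mm

Secondary compression: S_s = C_α·H/(1+e_p)·log₁₀(t₂/t₁)
S_s = 0.026×6.5/(1+1.01)×log₁₀(33.1/3.3)
    = 0.08408 × 1.001 = 0.08419 m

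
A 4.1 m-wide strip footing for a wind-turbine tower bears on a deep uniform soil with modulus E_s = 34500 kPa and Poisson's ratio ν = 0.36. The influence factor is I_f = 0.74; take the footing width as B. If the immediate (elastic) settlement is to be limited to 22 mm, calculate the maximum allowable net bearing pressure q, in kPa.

q ≈ 287 kPa

S_e = q·B·(1−ν²)/E_s · I_f  ⇒  q = S_e·E_s / (B·(1−ν²)·I_f).
q = 0.022 × 34500 / (4.1 × 0.8704 × 0.74) = 287.4 kPa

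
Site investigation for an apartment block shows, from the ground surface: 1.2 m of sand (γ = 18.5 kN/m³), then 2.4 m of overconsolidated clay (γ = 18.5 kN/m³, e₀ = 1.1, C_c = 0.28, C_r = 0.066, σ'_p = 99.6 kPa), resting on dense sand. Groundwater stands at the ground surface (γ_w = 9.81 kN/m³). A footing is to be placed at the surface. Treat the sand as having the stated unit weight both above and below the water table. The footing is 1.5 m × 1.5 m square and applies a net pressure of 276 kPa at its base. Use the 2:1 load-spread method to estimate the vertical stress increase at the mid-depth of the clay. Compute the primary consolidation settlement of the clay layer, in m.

S_c ≈ 0.0355 m

Mid-depth of clay below the ground surface: z = 1.2 + 2.4/2 = 2.4 m.
Total vertical stress at mid-clay: σ_v = 18.5×1.2 + 18.5×1.2 = 44.4 kPa.
Pore pressure: u = 9.81×(2.4 − 0) = 23.544 kPa.
Initial effective stress: σ'_0 = σ_v − u = 44.4 − 23.544 = 20.856 kPa.
Stress increase at mid-clay by the 2:1 spreading method:
Δσ = qBL/((B+z)(L+z)) = 276×1.5×1.5/((1.5+2.4)(1.5+2.4)) = 40.828 kPa
Final effective stress: σ'_f = 20.856 + 40.828 = 61.684 kPa.
σ'_f = 61.684 ≤ σ'_p = 99.6 kPa, so the clay remains overconsolidated and only the recompression index applies:
S_c = C_r·H/(1+e₀)·log₁₀(σ'_f/σ'_0) = 0.066×2.4/2.1×log₁₀(61.684/20.856)
    = 0.075431 × 0.47094 = 0.03552 m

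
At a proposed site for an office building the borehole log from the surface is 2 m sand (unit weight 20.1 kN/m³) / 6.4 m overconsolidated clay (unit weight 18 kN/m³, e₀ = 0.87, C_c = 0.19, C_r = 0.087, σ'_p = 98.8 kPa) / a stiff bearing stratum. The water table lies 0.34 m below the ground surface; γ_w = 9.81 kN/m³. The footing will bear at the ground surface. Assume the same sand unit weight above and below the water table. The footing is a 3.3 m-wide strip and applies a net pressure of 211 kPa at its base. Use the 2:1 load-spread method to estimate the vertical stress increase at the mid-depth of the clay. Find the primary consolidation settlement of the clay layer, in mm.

S_c ≈ 170 mm

Mid-depth of clay below the ground surface: z = 2 + 6.4/2 = 5.2 m.
Total vertical stress at mid-clay: σ_v = 20.1×2 + 18×3.2 = 97.8 kPa.
Pore pressure: u = 9.81×(5.2 − 0.34) = 47.677 kPa.
Initial effective stress: σ'_0 = σ_v − u = 97.8 − 47.677 = 50.123 kPa.
Stress increase at mid-clay by the 2:1 spreading method:
Δσ = qB/(B+z) = 211×3.3/(3.3+5.2) = 81.918 kPa
Final effective stress: σ'_f = 50.123 + 81.918 = 132.04 kPa.
σ'_f = 132.04 > σ'_p = 98.8 kPa, so the stress path crosses the preconsolidation pressure — recompression up to σ'_p, then virgin compression beyond:
S_c = H/(1+e₀)·[C_r·log₁₀(σ'_p/σ'_0) + C_c·log₁₀(σ'_f/σ'_p)]
    = 6.4/1.87 × [0.087×log₁₀(98.8/50.123) + 0.19×log₁₀(132.04/98.8)]
    = 3.4225 × [0.025641 + 0.02393] = 0.1697 m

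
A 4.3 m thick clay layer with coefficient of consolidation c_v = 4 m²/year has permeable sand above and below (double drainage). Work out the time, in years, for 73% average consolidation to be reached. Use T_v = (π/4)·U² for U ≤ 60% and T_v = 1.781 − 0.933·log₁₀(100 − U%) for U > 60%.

Drainage path length: H_d = H/2 = 2.15 m (double drainage).
U > 60%: T_v = 1.781 − 0.933·log₁₀(100 − 73) = 0.44554.
t = T_v·H_d²/c_v = 0.44554×2.15²/4 = 0.5149 years.

t ≈ 0.515 years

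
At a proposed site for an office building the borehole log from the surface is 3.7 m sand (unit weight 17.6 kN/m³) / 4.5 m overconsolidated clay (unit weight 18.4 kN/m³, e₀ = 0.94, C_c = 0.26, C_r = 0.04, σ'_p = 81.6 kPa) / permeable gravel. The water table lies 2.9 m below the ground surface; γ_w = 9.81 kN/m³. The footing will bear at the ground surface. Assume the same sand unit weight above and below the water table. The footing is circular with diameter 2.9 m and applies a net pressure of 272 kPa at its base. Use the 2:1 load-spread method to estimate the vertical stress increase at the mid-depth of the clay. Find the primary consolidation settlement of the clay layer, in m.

S_c ≈ 0.0706 m

Mid-depth of clay below the ground surface: z = 3.7 + 4.5/2 = 5.95 m.
Total vertical stress at mid-clay: σ_v = 17.6×3.7 + 18.4×2.25 = 106.52 kPa.
Pore pressure: u = 9.81×(5.95 − 2.9) = 29.921 kPa.
Initial effective stress: σ'_0 = σ_v − u = 106.52 − 29.921 = 76.599 kPa.
Stress increase at mid-clay by the 2:1 spreading method:
Δσ ≈ qD²/(D+z)² = 272×2.9²/(2.9+5.95)² = 29.206 kPa
Final effective stress: σ'_f = 76.599 + 29.206 = 105.81 kPa.
σ'_f = 105.81 > σ'_p = 81.6 kPa, so the stress path crosses the preconsolidation pressure — recompression up to σ'_p, then virgin compression beyond:
S_c = H/(1+e₀)·[C_r·log₁₀(σ'_p/σ'_0) + C_c·log₁₀(σ'_f/σ'_p)]
    = 4.5/1.94 × [0.04×log₁₀(81.6/76.599) + 0.26×log₁₀(105.81/81.6)]
    = 2.3196 × [0.0010987 + 0.029338] = 0.0706 m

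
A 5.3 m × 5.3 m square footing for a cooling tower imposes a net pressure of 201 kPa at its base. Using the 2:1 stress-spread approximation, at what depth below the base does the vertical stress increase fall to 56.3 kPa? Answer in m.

2:1 spreading — at depth z the loaded area has grown by z in each plan dimension:
qB²/(B+z)² = Δσ_z ⇒ z = B(√(q/Δσ_z) − 1) = 5.3×(√(201/56.3) − 1) = 4.714 m

z ≈ 4.71 m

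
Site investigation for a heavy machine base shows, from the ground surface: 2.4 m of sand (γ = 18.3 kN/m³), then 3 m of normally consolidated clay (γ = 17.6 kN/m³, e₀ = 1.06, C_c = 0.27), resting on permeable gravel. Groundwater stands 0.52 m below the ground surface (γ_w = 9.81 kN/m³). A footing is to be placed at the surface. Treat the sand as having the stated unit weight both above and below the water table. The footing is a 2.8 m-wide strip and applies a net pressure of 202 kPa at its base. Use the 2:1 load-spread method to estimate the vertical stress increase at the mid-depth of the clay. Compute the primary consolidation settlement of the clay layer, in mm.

Mid-depth of clay below the ground surface: z = 2.4 + 3/2 = 3.9 m.
Total vertical stress at mid-clay: σ_v = 18.3×2.4 + 17.6×1.5 = 70.32 kPa.
Pore pressure: u = 9.81×(3.9 − 0.52) = 33.158 kPa.
Initial effective stress: σ'_0 = σ_v − u = 70.32 − 33.158 = 37.162 kPa.
Stress increase at mid-clay by the 2:1 spreading method:
Δσ = qB/(B+z) = 202×2.8/(2.8+3.9) = 84.418 kPa
Final effective stress: σ'_f = σ'_0 + Δσ = 37.162 + 84.418 = 121.58 kPa.
Normally consolidated clay, so the full stress increment lies on the virgin compression line:
S_c = C_c·H/(1+e₀)·log₁₀(σ'_f/σ'_0) = 0.27×3/(1+1.06)×log₁₀(121.58/37.162)
    = 0.3932 × 0.51476 = 0.2024 m

S_c ≈ 202 mm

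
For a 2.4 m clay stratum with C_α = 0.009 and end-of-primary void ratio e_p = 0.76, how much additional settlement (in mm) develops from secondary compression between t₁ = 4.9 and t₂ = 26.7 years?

Secondary compression: S_s = C_α·H/(1+e_p)·log₁₀(t₂/t₁)
S_s = 0.009×2.4/(1+0.76)×log₁₀(26.7/4.9)
    = 0.01227 × 0.7363 = 0.009037 m

S_s ≈ 9.04 mm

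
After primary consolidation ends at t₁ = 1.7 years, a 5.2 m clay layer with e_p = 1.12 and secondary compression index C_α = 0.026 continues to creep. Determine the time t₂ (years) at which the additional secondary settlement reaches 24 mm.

S_s = C_α·H/(1+e_p)·log₁₀(t₂/t₁) ⇒ log₁₀(t₂/t₁) = S_s·(1+e_p)/(C_α·H).
log₁₀(t₂/t₁) = 0.024 × (1+1.12) / (0.026×5.2) = 0.3763
t₂ = t₁ × 10^0.3763 = 1.7 × 2.379 = 4.044 years

t₂ ≈ 4.04 years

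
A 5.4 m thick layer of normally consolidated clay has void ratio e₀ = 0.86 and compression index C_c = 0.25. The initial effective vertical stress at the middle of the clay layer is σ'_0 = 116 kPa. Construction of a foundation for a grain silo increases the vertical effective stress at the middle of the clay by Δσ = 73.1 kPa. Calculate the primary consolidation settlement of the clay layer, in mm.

S_c ≈ 154 mm

Final effective stress: σ'_f = σ'_0 + Δσ = 116 + 73.1 = 189.1 kPa.
Normally consolidated clay, so the full stress increment lies on the virgin compression line:
S_c = C_c·H/(1+e₀)·log₁₀(σ'_f/σ'_0) = 0.25×5.4/(1+0.86)×log₁₀(189.1/116)
    = 0.72581 × 0.21223 = 0.154 m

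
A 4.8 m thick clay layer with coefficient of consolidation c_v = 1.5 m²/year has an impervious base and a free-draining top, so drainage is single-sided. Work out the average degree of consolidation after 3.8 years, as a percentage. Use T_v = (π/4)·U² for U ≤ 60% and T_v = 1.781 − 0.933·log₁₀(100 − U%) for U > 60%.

U ≈ 56.1 %

Drainage path length: H_d = H = 4.8 m (single drainage).
T_v = c_v·t/H_d² = 1.5×3.8/4.8² = 0.2474.
T_v = 0.2474 corresponds to the U ≤ 60% branch:
U = √(4T_v/π) = 0.5612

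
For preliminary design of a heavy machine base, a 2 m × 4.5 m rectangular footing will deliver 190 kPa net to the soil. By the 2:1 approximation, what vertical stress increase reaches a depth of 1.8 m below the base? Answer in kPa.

By the 2:1 method the load spreads at 1 horizontal : 2 vertical, so at depth z the loaded area has grown by z in each plan dimension:
Δσ = qBL/((B+z)(L+z)) = 190×2×4.5/((2+1.8)(4.5+1.8)) = 71.429 kPa

Δσ_z ≈ 71.4 kPa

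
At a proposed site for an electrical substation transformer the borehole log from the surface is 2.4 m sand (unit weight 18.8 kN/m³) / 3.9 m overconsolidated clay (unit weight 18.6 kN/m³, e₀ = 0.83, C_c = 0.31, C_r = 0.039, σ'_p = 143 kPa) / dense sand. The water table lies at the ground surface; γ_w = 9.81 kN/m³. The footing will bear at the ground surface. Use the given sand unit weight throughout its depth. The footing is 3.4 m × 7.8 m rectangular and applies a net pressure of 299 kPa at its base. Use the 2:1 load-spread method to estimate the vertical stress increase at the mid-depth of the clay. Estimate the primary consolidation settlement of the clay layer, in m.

Mid-depth of clay below the ground surface: z = 2.4 + 3.9/2 = 4.35 m.
Total vertical stress at mid-clay: σ_v = 18.8×2.4 + 18.6×1.95 = 81.39 kPa.
Pore pressure: u = 9.81×(4.35 − 0) = 42.673 kPa.
Initial effective stress: σ'_0 = σ_v − u = 81.39 − 42.673 = 38.717 kPa.
Stress increase at mid-clay by the 2:1 spreading method:
Δσ = qBL/((B+z)(L+z)) = 299×3.4×7.8/((3.4+4.35)(7.8+4.35)) = 84.211 kPa
Final effective stress: σ'_f = 38.717 + 84.211 = 122.93 kPa.
σ'_f = 122.93 ≤ σ'_p = 143 kPa, so the clay remains overconsolidated and only the recompression index applies:
S_c = C_r·H/(1+e₀)·log₁₀(σ'_f/σ'_0) = 0.039×3.9/1.83×log₁₀(122.93/38.717)
    = 0.083113 × 0.50176 = 0.0417 m

S_c ≈ 0.0417 m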